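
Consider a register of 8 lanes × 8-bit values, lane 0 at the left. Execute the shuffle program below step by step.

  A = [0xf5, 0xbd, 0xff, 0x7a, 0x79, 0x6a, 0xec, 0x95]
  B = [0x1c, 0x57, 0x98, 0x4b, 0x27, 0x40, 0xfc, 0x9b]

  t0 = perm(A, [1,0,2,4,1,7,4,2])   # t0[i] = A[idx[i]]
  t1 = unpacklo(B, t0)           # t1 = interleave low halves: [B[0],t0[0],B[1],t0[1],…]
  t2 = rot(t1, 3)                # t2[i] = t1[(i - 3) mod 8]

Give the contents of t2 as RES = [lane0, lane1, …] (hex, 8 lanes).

  t0: bd f5 ff 79 bd 95 79 ff
  t1: 1c bd 57 f5 98 ff 4b 79
  t2: ff 4b 79 1c bd 57 f5 98

RES = [0xff, 0x4b, 0x79, 0x1c, 0xbd, 0x57, 0xf5, 0x98]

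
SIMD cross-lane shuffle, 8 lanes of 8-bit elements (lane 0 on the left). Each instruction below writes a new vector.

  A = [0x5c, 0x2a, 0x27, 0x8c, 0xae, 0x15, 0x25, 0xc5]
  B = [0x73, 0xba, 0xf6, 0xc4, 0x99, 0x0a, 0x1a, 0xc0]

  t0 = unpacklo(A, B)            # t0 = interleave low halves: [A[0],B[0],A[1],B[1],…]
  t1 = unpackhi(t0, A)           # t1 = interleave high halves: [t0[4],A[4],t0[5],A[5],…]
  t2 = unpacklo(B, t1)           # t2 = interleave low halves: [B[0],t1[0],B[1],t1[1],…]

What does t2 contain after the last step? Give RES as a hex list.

RES = [ 0x73  0x27  0xba  0xae  0xf6  0xf6  0xc4  0x15 ]

→ t0 |5c|73|2a|ba|27|f6|8c|c4|
→ t1 |27|ae|f6|15|8c|25|c4|c5|
→ t2 |73|27|ba|ae|f6|f6|c4|15|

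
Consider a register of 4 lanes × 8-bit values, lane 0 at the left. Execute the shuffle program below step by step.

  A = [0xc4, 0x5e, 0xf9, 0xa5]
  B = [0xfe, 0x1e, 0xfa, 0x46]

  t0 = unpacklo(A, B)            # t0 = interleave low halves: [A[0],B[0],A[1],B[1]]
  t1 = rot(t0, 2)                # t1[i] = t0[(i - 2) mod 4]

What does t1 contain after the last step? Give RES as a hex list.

  t0: c4 fe 5e 1e
  t1: 5e 1e c4 fe

RES = [0x5e, 0x1e, 0xc4, 0xfe]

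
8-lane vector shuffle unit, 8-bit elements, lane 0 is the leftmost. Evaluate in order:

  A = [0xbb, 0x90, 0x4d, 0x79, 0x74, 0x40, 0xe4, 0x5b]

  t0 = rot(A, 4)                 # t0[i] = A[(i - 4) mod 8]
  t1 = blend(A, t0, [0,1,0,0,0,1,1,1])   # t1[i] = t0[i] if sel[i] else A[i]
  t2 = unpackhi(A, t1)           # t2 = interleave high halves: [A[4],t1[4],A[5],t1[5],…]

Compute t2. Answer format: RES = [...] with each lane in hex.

RES = [0x74, 0x74, 0x40, 0x90, 0xe4, 0x4d, 0x5b, 0x79]

t0 = [0x74, 0x40, 0xe4, 0x5b, 0xbb, 0x90, 0x4d, 0x79]
t1 = [0xbb, 0x40, 0x4d, 0x79, 0x74, 0x90, 0x4d, 0x79]
t2 = [0x74, 0x74, 0x40, 0x90, 0xe4, 0x4d, 0x5b, 0x79]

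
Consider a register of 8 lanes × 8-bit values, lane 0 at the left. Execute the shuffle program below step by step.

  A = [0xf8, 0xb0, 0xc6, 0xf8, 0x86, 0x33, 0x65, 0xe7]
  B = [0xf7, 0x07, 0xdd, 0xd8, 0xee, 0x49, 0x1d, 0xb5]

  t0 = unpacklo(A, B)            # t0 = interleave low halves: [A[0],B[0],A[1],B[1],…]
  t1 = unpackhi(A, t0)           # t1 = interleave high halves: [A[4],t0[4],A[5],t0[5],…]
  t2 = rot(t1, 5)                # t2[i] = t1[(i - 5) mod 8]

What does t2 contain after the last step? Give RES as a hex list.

  t0: f8 f7 b0 07 c6 dd f8 d8
  t1: 86 c6 33 dd 65 f8 e7 d8
  t2: dd 65 f8 e7 d8 86 c6 33

RES = [ 0xdd  0x65  0xf8  0xe7  0xd8  0x86  0xc6  0x33 ]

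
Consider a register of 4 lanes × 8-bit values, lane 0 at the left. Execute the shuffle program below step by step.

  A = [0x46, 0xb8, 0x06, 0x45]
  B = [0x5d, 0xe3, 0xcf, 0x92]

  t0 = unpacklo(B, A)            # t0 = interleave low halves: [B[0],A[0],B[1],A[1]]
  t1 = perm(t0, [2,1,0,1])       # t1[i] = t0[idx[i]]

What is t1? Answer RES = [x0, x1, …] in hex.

RES = [ 0xe3  0x46  0x5d  0x46 ]

t0 = [0x5d, 0x46, 0xe3, 0xb8]
t1 = [0xe3, 0x46, 0x5d, 0x46]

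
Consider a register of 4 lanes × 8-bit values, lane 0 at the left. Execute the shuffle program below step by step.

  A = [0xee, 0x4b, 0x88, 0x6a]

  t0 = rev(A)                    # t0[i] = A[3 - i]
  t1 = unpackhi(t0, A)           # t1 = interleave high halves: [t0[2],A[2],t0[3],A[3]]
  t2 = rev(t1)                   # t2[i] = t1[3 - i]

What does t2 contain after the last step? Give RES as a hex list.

t0 = [0x6a, 0x88, 0x4b, 0xee]
t1 = [0x4b, 0x88, 0xee, 0x6a]
t2 = [0x6a, 0xee, 0x88, 0x4b]

RES = [0x6a, 0xee, 0x88, 0x4b]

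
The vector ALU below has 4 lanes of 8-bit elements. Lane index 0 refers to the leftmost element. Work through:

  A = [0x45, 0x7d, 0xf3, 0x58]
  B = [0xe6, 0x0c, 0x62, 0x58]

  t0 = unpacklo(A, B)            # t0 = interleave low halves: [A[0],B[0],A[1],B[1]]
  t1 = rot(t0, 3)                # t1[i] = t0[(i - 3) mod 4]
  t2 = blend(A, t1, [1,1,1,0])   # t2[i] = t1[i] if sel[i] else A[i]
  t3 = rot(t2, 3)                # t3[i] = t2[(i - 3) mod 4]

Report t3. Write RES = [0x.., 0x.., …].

→ t0 |45|e6|7d|0c|
→ t1 |e6|7d|0c|45|
→ t2 |e6|7d|0c|58|
→ t3 |7d|0c|58|e6|

RES = [ 0x7d  0x0c  0x58  0xe6 ]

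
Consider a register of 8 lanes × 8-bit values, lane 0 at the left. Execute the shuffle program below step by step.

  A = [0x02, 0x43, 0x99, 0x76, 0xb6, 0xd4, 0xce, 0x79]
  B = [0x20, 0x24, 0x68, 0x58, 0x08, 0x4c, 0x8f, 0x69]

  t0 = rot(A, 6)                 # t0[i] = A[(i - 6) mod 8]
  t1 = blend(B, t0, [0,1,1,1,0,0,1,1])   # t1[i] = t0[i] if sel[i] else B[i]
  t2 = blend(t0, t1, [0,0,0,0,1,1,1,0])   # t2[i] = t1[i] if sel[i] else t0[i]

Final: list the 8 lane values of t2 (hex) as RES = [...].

t0 = [0x99, 0x76, 0xb6, 0xd4, 0xce, 0x79, 0x02, 0x43]
t1 = [0x20, 0x76, 0xb6, 0xd4, 0x08, 0x4c, 0x02, 0x43]
t2 = [0x99, 0x76, 0xb6, 0xd4, 0x08, 0x4c, 0x02, 0x43]

RES = [0x99, 0x76, 0xb6, 0xd4, 0x08, 0x4c, 0x02, 0x43]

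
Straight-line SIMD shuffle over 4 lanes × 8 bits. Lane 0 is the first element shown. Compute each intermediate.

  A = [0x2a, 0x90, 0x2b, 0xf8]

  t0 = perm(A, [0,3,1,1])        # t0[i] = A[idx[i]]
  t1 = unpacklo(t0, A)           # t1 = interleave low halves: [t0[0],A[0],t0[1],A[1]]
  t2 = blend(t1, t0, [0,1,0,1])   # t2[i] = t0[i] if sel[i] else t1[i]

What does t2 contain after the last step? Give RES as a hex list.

→ t0 |2a|f8|90|90|
→ t1 |2a|2a|f8|90|
→ t2 |2a|f8|f8|90|

RES = [0x2a, 0xf8, 0xf8, 0x90]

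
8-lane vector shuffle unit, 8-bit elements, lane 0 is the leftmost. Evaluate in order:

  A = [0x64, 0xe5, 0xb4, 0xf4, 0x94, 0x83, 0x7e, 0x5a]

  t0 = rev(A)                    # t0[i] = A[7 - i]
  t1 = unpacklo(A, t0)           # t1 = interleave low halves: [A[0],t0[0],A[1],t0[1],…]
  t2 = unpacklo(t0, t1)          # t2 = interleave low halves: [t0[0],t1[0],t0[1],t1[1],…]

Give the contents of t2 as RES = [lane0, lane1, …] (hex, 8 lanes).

  t0: 5a 7e 83 94 f4 b4 e5 64
  t1: 64 5a e5 7e b4 83 f4 94
  t2: 5a 64 7e 5a 83 e5 94 7e

RES = [ 0x5a  0x64  0x7e  0x5a  0x83  0xe5  0x94  0x7e ]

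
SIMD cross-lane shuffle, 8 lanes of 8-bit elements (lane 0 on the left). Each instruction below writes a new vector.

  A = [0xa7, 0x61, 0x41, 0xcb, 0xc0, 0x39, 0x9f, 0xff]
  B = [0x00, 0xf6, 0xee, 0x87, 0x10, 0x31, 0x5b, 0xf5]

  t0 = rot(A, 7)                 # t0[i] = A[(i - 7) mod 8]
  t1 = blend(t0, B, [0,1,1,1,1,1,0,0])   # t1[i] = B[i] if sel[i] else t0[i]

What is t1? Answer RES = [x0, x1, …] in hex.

RES = [0x61, 0xf6, 0xee, 0x87, 0x10, 0x31, 0xff, 0xa7]

  t0: 61 41 cb c0 39 9f ff a7
  t1: 61 f6 ee 87 10 31 ff a7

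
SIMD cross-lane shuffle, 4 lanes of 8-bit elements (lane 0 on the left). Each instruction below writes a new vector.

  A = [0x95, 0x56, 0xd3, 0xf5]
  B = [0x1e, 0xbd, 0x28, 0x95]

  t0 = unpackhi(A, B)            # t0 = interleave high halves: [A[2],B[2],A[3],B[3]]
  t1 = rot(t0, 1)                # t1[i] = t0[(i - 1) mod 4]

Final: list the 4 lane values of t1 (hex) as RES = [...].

t0 = [0xd3, 0x28, 0xf5, 0x95]
t1 = [0x95, 0xd3, 0x28, 0xf5]

RES = [ 0x95  0xd3  0x28  0xf5 ]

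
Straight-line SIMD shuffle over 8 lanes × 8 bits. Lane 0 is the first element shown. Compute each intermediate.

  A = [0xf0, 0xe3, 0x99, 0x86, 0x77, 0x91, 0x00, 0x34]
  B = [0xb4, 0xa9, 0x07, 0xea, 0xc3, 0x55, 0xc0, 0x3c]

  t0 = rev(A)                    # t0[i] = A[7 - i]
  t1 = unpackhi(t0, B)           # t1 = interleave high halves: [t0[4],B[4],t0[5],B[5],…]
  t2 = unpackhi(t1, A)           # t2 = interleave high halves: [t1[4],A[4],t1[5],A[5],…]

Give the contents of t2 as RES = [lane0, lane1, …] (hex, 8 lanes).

RES = [ 0xe3  0x77  0xc0  0x91  0xf0  0x00  0x3c  0x34 ]

  t0: 34 00 91 77 86 99 e3 f0
  t1: 86 c3 99 55 e3 c0 f0 3c
  t2: e3 77 c0 91 f0 00 3c 34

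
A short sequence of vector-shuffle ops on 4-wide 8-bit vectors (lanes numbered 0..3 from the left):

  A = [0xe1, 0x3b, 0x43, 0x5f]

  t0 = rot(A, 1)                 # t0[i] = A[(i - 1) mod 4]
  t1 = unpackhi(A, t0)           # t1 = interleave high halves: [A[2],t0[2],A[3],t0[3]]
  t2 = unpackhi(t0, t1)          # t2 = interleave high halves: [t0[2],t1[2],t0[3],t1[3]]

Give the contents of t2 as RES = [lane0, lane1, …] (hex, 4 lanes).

RES = [ 0x3b  0x5f  0x43  0x43 ]

→ t0 |5f|e1|3b|43|
→ t1 |43|3b|5f|43|
→ t2 |3b|5f|43|43|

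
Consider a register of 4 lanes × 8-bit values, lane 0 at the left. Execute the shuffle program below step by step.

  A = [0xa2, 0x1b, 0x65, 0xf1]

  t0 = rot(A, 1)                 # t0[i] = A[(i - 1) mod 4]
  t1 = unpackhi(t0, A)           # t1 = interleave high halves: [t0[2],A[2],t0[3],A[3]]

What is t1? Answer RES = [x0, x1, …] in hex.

→ t0 |f1|a2|1b|65|
→ t1 |1b|65|65|f1|

RES = [0x1b, 0x65, 0x65, 0xf1]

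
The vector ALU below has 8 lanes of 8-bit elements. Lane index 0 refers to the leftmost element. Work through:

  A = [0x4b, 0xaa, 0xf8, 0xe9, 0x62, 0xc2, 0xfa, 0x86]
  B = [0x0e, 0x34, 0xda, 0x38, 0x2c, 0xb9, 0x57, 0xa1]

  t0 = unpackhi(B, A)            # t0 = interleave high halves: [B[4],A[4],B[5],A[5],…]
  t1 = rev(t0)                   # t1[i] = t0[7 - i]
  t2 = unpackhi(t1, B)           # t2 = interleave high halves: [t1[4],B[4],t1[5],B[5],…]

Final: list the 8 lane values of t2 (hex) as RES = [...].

RES = [ 0xc2  0x2c  0xb9  0xb9  0x62  0x57  0x2c  0xa1 ]

→ t0 |2c|62|b9|c2|57|fa|a1|86|
→ t1 |86|a1|fa|57|c2|b9|62|2c|
→ t2 |c2|2c|b9|b9|62|57|2c|a1|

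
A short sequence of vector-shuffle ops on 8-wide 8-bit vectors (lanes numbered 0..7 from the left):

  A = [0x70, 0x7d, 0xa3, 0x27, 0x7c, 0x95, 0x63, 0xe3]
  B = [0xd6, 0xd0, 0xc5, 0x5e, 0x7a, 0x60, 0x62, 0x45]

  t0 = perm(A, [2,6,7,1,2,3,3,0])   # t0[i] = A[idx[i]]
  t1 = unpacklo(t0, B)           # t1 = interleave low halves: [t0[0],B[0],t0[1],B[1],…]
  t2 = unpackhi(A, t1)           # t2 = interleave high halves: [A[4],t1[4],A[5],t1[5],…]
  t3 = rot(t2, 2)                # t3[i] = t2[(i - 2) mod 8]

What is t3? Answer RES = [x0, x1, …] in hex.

→ t0 |a3|63|e3|7d|a3|27|27|70|
→ t1 |a3|d6|63|d0|e3|c5|7d|5e|
→ t2 |7c|e3|95|c5|63|7d|e3|5e|
→ t3 |e3|5e|7c|e3|95|c5|63|7d|

RES = [0xe3, 0x5e, 0x7c, 0xe3, 0x95, 0xc5, 0x63, 0x7d]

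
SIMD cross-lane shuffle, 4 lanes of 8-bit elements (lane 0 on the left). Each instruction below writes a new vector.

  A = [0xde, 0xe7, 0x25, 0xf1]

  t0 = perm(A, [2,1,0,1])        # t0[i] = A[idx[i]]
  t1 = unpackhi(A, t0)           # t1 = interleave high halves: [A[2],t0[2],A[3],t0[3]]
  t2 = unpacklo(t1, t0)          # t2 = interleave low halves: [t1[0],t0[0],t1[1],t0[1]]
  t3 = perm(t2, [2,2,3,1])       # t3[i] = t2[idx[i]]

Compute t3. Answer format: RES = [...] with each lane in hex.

RES = [ 0xde  0xde  0xe7  0x25 ]

  t0: 25 e7 de e7
  t1: 25 de f1 e7
  t2: 25 25 de e7
  t3: de de e7 25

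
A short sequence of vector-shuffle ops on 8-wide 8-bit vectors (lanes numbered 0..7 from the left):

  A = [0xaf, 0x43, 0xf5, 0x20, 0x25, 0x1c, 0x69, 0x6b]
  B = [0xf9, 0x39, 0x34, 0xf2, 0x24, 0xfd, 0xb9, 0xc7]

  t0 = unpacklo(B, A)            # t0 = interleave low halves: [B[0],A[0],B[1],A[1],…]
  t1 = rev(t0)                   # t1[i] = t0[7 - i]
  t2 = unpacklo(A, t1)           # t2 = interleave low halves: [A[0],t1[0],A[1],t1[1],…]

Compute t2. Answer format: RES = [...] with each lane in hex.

RES = [0xaf, 0x20, 0x43, 0xf2, 0xf5, 0xf5, 0x20, 0x34]

  t0: f9 af 39 43 34 f5 f2 20
  t1: 20 f2 f5 34 43 39 af f9
  t2: af 20 43 f2 f5 f5 20 34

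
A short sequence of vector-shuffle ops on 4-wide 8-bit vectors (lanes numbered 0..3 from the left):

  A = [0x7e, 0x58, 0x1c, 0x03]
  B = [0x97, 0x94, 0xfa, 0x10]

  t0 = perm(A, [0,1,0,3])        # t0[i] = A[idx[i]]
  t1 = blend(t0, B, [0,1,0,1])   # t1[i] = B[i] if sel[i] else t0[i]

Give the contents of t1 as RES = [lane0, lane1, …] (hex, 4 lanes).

RES = [ 0x7e  0x94  0x7e  0x10 ]

t0 = [0x7e, 0x58, 0x7e, 0x03]
t1 = [0x7e, 0x94, 0x7e, 0x10]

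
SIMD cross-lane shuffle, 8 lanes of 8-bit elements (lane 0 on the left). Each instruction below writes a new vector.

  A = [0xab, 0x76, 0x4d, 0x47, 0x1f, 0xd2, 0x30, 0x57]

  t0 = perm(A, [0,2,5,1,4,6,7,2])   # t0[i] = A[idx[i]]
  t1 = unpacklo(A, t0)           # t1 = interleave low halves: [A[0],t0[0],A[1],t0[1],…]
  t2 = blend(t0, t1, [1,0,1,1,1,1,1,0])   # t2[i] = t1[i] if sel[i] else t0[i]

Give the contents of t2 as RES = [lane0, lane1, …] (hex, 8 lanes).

RES = [ 0xab  0x4d  0x76  0x4d  0x4d  0xd2  0x47  0x4d ]

  t0: ab 4d d2 76 1f 30 57 4d
  t1: ab ab 76 4d 4d d2 47 76
  t2: ab 4d 76 4d 4d d2 47 4d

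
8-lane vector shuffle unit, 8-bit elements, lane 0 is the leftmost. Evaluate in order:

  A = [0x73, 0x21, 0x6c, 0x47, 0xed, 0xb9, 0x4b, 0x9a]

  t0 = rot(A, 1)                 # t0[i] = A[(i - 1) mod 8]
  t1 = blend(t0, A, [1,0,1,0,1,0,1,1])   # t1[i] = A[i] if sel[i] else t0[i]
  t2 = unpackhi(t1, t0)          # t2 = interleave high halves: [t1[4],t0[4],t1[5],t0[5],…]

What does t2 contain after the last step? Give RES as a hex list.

RES = [ 0xed  0x47  0xed  0xed  0x4b  0xb9  0x9a  0x4b ]

t0 = [0x9a, 0x73, 0x21, 0x6c, 0x47, 0xed, 0xb9, 0x4b]
t1 = [0x73, 0x73, 0x6c, 0x6c, 0xed, 0xed, 0x4b, 0x9a]
t2 = [0xed, 0x47, 0xed, 0xed, 0x4b, 0xb9, 0x9a, 0x4b]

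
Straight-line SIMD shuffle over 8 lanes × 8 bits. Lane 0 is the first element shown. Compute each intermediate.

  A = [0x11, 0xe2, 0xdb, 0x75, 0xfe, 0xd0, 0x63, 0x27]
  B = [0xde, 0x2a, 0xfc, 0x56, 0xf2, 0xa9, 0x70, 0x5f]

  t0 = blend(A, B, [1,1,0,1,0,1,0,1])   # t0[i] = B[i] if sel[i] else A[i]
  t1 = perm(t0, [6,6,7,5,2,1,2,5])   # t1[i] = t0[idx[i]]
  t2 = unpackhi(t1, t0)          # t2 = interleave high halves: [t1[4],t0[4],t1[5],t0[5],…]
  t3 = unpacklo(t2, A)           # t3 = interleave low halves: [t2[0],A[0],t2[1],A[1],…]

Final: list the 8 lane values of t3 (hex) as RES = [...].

→ t0 |de|2a|db|56|fe|a9|63|5f|
→ t1 |63|63|5f|a9|db|2a|db|a9|
→ t2 |db|fe|2a|a9|db|63|a9|5f|
→ t3 |db|11|fe|e2|2a|db|a9|75|

RES = [0xdb, 0x11, 0xfe, 0xe2, 0x2a, 0xdb, 0xa9, 0x75]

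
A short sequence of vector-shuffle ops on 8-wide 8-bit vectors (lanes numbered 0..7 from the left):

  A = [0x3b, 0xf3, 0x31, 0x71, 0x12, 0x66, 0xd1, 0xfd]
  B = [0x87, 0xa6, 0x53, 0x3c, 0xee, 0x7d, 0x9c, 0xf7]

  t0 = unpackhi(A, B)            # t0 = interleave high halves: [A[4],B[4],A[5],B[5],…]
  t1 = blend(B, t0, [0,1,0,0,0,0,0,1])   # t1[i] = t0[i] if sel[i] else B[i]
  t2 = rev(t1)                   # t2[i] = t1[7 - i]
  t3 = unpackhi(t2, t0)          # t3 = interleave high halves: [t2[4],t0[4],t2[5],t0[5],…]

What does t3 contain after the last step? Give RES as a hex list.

RES = [ 0x3c  0xd1  0x53  0x9c  0xee  0xfd  0x87  0xf7 ]

t0 = [0x12, 0xee, 0x66, 0x7d, 0xd1, 0x9c, 0xfd, 0xf7]
t1 = [0x87, 0xee, 0x53, 0x3c, 0xee, 0x7d, 0x9c, 0xf7]
t2 = [0xf7, 0x9c, 0x7d, 0xee, 0x3c, 0x53, 0xee, 0x87]
t3 = [0x3c, 0xd1, 0x53, 0x9c, 0xee, 0xfd, 0x87, 0xf7]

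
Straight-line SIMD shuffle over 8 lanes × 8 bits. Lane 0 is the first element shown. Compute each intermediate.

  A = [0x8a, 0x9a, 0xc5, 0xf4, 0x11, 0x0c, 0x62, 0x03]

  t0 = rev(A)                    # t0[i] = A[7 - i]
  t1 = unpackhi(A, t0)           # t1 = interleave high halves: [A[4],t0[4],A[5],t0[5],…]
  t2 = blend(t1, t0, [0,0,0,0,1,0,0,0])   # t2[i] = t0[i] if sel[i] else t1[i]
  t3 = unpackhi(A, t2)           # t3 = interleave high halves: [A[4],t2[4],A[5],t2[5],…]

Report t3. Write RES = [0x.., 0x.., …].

RES = [ 0x11  0xf4  0x0c  0x9a  0x62  0x03  0x03  0x8a ]

  t0: 03 62 0c 11 f4 c5 9a 8a
  t1: 11 f4 0c c5 62 9a 03 8a
  t2: 11 f4 0c c5 f4 9a 03 8a
  t3: 11 f4 0c 9a 62 03 03 8a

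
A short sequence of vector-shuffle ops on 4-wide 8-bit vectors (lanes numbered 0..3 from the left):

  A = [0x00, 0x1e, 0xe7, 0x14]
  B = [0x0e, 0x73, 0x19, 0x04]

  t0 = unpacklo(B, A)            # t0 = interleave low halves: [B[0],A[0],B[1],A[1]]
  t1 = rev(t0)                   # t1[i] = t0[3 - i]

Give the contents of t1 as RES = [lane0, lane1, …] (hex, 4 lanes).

  t0: 0e 00 73 1e
  t1: 1e 73 00 0e

RES = [ 0x1e  0x73  0x00  0x0e ]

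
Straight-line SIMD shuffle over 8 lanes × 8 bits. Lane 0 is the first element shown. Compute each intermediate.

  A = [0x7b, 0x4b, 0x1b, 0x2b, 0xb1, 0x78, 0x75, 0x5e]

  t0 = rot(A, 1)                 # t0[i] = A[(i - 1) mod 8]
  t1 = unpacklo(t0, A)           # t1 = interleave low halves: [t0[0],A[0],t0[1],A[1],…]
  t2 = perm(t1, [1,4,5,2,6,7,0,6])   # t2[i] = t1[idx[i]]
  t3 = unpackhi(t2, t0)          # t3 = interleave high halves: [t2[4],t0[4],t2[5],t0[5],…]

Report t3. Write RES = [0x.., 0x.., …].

→ t0 |5e|7b|4b|1b|2b|b1|78|75|
→ t1 |5e|7b|7b|4b|4b|1b|1b|2b|
→ t2 |7b|4b|1b|7b|1b|2b|5e|1b|
→ t3 |1b|2b|2b|b1|5e|78|1b|75|

RES = [ 0x1b  0x2b  0x2b  0xb1  0x5e  0x78  0x1b  0x75 ]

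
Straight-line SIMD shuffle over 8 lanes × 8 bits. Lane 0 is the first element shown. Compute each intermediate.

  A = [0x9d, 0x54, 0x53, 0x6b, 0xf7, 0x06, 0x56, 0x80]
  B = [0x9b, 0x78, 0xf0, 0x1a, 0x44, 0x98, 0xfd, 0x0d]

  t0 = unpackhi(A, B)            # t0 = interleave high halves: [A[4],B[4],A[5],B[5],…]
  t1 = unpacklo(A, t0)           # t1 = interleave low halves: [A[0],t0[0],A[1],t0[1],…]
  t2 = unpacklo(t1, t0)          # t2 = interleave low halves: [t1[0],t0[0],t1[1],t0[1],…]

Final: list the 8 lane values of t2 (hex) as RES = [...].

→ t0 |f7|44|06|98|56|fd|80|0d|
→ t1 |9d|f7|54|44|53|06|6b|98|
→ t2 |9d|f7|f7|44|54|06|44|98|

RES = [ 0x9d  0xf7  0xf7  0x44  0x54  0x06  0x44  0x98 ]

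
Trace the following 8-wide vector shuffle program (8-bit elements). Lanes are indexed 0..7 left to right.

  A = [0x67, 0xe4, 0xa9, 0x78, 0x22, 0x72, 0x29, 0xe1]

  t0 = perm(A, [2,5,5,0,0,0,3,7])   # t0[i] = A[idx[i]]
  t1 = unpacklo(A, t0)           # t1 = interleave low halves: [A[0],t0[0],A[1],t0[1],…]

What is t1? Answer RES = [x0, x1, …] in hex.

RES = [ 0x67  0xa9  0xe4  0x72  0xa9  0x72  0x78  0x67 ]

→ t0 |a9|72|72|67|67|67|78|e1|
→ t1 |67|a9|e4|72|a9|72|78|67|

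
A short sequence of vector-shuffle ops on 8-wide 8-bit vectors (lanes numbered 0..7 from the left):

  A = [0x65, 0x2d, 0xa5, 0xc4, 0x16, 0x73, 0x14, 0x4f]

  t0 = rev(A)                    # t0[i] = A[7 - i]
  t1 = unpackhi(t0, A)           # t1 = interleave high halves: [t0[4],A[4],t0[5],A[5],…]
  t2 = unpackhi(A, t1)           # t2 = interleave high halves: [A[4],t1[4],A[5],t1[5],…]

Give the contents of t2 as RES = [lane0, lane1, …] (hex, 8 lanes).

→ t0 |4f|14|73|16|c4|a5|2d|65|
→ t1 |c4|16|a5|73|2d|14|65|4f|
→ t2 |16|2d|73|14|14|65|4f|4f|

RES = [ 0x16  0x2d  0x73  0x14  0x14  0x65  0x4f  0x4f ]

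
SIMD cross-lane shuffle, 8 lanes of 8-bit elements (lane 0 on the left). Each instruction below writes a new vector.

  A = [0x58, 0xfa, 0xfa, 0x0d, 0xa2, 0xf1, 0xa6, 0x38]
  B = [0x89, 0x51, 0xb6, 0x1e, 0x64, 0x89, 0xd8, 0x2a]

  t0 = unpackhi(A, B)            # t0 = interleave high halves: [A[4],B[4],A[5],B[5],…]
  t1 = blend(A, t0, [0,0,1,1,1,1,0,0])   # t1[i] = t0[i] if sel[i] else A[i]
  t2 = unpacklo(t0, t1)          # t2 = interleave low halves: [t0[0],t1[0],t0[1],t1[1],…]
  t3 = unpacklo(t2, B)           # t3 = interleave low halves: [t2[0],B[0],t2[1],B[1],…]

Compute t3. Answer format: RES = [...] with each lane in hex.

→ t0 |a2|64|f1|89|a6|d8|38|2a|
→ t1 |58|fa|f1|89|a6|d8|a6|38|
→ t2 |a2|58|64|fa|f1|f1|89|89|
→ t3 |a2|89|58|51|64|b6|fa|1e|

RES = [0xa2, 0x89, 0x58, 0x51, 0x64, 0xb6, 0xfa, 0x1e]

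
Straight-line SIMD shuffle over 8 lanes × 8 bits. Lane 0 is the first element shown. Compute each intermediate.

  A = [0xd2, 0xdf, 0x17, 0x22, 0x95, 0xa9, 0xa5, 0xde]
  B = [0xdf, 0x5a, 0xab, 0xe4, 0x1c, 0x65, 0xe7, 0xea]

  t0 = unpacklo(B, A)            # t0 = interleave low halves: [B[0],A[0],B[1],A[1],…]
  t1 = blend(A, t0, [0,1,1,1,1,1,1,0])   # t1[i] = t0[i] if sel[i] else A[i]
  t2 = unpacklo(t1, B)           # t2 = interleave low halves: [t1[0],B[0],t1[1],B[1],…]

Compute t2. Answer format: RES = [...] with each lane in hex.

RES = [0xd2, 0xdf, 0xd2, 0x5a, 0x5a, 0xab, 0xdf, 0xe4]

  t0: df d2 5a df ab 17 e4 22
  t1: d2 d2 5a df ab 17 e4 de
  t2: d2 df d2 5a 5a ab df e4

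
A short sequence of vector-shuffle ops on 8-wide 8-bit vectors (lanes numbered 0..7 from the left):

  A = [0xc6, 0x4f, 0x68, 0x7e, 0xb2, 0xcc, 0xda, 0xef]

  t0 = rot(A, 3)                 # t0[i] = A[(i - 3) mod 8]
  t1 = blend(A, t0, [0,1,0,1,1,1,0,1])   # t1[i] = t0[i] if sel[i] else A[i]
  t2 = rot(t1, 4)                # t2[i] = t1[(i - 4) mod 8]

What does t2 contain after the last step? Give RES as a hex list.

→ t0 |cc|da|ef|c6|4f|68|7e|b2|
→ t1 |c6|da|68|c6|4f|68|da|b2|
→ t2 |4f|68|da|b2|c6|da|68|c6|

RES = [0x4f, 0x68, 0xda, 0xb2, 0xc6, 0xda, 0x68, 0xc6]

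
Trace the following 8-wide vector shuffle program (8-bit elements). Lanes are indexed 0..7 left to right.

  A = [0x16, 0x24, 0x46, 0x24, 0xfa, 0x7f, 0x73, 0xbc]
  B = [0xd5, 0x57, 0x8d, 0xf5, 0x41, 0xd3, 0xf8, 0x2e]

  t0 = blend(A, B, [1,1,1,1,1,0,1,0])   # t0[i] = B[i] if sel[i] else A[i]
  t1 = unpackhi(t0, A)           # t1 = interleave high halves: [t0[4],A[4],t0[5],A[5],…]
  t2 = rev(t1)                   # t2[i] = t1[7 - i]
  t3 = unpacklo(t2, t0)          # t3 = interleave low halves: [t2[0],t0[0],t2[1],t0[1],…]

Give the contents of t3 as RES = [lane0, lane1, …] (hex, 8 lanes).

→ t0 |d5|57|8d|f5|41|7f|f8|bc|
→ t1 |41|fa|7f|7f|f8|73|bc|bc|
→ t2 |bc|bc|73|f8|7f|7f|fa|41|
→ t3 |bc|d5|bc|57|73|8d|f8|f5|

RES = [0xbc, 0xd5, 0xbc, 0x57, 0x73, 0x8d, 0xf8, 0xf5]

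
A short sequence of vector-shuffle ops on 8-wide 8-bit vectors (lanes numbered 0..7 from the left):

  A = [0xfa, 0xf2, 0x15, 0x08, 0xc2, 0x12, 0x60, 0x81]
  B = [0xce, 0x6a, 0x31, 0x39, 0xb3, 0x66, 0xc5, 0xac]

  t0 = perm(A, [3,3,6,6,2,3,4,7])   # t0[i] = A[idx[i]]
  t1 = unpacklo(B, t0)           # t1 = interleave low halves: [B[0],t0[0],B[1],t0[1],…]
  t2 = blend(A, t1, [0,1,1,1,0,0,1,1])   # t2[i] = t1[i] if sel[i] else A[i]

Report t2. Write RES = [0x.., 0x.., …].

RES = [ 0xfa  0x08  0x6a  0x08  0xc2  0x12  0x39  0x60 ]

→ t0 |08|08|60|60|15|08|c2|81|
→ t1 |ce|08|6a|08|31|60|39|60|
→ t2 |fa|08|6a|08|c2|12|39|60|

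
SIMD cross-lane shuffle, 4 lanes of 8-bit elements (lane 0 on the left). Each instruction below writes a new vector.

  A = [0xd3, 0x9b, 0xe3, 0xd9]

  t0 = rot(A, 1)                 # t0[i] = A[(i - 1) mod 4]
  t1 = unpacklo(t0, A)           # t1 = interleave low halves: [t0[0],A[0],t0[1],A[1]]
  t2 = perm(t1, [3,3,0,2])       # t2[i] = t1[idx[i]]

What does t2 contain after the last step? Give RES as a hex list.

  t0: d9 d3 9b e3
  t1: d9 d3 d3 9b
  t2: 9b 9b d9 d3

RES = [0x9b, 0x9b, 0xd9, 0xd3]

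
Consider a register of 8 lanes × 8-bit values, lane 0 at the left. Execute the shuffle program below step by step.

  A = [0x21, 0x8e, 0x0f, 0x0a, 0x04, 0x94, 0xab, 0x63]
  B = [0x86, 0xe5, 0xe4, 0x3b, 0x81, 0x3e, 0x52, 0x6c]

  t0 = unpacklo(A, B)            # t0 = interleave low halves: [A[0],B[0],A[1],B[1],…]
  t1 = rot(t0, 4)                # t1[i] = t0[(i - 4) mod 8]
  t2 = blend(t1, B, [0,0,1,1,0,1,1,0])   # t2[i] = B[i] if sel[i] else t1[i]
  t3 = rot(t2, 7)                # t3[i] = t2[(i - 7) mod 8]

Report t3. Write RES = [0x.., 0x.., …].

  t0: 21 86 8e e5 0f e4 0a 3b
  t1: 0f e4 0a 3b 21 86 8e e5
  t2: 0f e4 e4 3b 21 3e 52 e5
  t3: e4 e4 3b 21 3e 52 e5 0f

RES = [ 0xe4  0xe4  0x3b  0x21  0x3e  0x52  0xe5  0x0f ]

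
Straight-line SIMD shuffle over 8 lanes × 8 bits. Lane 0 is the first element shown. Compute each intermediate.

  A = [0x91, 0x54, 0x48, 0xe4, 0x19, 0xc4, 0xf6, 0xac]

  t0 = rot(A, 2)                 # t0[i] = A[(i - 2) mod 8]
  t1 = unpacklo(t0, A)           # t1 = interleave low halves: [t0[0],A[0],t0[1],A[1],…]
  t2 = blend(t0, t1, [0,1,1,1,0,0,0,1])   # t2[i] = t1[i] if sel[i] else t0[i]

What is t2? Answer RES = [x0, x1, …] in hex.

  t0: f6 ac 91 54 48 e4 19 c4
  t1: f6 91 ac 54 91 48 54 e4
  t2: f6 91 ac 54 48 e4 19 e4

RES = [0xf6, 0x91, 0xac, 0x54, 0x48, 0xe4, 0x19, 0xe4]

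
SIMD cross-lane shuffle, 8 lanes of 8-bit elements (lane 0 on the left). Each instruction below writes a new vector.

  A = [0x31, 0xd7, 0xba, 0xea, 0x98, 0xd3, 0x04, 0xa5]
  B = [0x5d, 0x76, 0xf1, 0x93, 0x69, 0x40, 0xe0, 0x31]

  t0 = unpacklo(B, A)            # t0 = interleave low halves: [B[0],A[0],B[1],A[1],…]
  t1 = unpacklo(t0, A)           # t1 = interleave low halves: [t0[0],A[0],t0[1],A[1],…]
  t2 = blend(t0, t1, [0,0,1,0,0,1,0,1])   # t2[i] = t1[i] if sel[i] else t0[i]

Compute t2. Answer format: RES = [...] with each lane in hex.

RES = [0x5d, 0x31, 0x31, 0xd7, 0xf1, 0xba, 0x93, 0xea]

→ t0 |5d|31|76|d7|f1|ba|93|ea|
→ t1 |5d|31|31|d7|76|ba|d7|ea|
→ t2 |5d|31|31|d7|f1|ba|93|ea|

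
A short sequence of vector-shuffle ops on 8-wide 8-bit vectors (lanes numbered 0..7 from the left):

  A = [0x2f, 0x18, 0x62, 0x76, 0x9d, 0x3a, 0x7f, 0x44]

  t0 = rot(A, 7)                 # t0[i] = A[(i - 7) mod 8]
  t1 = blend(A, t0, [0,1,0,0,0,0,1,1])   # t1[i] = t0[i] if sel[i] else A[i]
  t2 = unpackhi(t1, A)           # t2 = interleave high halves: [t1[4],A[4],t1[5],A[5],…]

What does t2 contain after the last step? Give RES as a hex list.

RES = [ 0x9d  0x9d  0x3a  0x3a  0x44  0x7f  0x2f  0x44 ]

t0 = [0x18, 0x62, 0x76, 0x9d, 0x3a, 0x7f, 0x44, 0x2f]
t1 = [0x2f, 0x62, 0x62, 0x76, 0x9d, 0x3a, 0x44, 0x2f]
t2 = [0x9d, 0x9d, 0x3a, 0x3a, 0x44, 0x7f, 0x2f, 0x44]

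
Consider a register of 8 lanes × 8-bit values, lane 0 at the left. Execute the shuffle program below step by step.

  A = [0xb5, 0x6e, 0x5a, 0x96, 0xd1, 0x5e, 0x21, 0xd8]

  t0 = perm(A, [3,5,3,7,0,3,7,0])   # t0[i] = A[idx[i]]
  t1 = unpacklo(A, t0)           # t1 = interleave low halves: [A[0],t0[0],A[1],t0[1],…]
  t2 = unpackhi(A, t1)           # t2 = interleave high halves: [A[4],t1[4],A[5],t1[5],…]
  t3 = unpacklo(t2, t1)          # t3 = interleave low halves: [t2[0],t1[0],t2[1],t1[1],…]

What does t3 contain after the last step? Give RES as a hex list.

→ t0 |96|5e|96|d8|b5|96|d8|b5|
→ t1 |b5|96|6e|5e|5a|96|96|d8|
→ t2 |d1|5a|5e|96|21|96|d8|d8|
→ t3 |d1|b5|5a|96|5e|6e|96|5e|

RES = [0xd1, 0xb5, 0x5a, 0x96, 0x5e, 0x6e, 0x96, 0x5e]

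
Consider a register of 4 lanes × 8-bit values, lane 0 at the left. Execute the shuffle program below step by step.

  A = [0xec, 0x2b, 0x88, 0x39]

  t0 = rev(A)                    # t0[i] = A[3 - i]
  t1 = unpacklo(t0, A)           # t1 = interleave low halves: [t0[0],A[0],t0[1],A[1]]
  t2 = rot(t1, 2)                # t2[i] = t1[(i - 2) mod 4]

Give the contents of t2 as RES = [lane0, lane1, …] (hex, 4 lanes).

RES = [0x88, 0x2b, 0x39, 0xec]

t0 = [0x39, 0x88, 0x2b, 0xec]
t1 = [0x39, 0xec, 0x88, 0x2b]
t2 = [0x88, 0x2b, 0x39, 0xec]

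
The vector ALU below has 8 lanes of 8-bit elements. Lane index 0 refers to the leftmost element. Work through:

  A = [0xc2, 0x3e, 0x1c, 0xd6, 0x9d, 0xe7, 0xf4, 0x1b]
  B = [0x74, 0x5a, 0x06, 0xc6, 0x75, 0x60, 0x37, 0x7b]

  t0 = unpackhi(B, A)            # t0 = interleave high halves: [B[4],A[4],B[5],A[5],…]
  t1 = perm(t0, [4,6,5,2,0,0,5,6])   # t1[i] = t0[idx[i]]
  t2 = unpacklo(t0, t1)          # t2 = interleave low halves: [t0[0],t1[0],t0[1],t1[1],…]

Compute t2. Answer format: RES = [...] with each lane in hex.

  t0: 75 9d 60 e7 37 f4 7b 1b
  t1: 37 7b f4 60 75 75 f4 7b
  t2: 75 37 9d 7b 60 f4 e7 60

RES = [0x75, 0x37, 0x9d, 0x7b, 0x60, 0xf4, 0xe7, 0x60]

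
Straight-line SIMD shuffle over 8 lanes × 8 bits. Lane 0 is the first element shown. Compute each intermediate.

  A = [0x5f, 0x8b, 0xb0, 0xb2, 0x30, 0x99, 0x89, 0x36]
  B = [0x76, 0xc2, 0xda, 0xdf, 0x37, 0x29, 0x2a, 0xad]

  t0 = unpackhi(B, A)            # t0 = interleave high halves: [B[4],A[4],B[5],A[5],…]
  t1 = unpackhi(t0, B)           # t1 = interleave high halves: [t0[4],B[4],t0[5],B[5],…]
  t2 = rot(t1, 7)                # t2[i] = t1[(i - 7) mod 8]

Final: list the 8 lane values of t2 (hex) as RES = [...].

RES = [ 0x37  0x89  0x29  0xad  0x2a  0x36  0xad  0x2a ]

→ t0 |37|30|29|99|2a|89|ad|36|
→ t1 |2a|37|89|29|ad|2a|36|ad|
→ t2 |37|89|29|ad|2a|36|ad|2a|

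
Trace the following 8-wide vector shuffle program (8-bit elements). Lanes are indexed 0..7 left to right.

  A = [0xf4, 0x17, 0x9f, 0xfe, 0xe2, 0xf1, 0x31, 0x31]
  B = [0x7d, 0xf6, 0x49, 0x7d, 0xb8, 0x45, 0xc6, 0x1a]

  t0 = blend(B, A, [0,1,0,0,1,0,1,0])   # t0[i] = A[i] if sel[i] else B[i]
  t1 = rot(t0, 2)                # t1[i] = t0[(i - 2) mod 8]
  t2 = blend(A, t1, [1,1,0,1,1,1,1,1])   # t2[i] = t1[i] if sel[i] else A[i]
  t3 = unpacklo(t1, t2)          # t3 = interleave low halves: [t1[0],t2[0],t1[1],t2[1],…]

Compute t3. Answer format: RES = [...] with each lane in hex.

RES = [ 0x31  0x31  0x1a  0x1a  0x7d  0x9f  0x17  0x17 ]

→ t0 |7d|17|49|7d|e2|45|31|1a|
→ t1 |31|1a|7d|17|49|7d|e2|45|
→ t2 |31|1a|9f|17|49|7d|e2|45|
→ t3 |31|31|1a|1a|7d|9f|17|17|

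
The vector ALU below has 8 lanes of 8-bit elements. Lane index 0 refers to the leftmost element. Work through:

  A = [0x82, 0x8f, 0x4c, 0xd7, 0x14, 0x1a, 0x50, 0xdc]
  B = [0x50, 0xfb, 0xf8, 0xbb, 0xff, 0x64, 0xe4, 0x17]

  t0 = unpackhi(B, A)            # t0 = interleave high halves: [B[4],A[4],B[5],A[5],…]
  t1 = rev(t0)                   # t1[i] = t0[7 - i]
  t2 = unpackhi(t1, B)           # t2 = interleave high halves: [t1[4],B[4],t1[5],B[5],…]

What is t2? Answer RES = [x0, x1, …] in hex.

RES = [ 0x1a  0xff  0x64  0x64  0x14  0xe4  0xff  0x17 ]

→ t0 |ff|14|64|1a|e4|50|17|dc|
→ t1 |dc|17|50|e4|1a|64|14|ff|
→ t2 |1a|ff|64|64|14|e4|ff|17|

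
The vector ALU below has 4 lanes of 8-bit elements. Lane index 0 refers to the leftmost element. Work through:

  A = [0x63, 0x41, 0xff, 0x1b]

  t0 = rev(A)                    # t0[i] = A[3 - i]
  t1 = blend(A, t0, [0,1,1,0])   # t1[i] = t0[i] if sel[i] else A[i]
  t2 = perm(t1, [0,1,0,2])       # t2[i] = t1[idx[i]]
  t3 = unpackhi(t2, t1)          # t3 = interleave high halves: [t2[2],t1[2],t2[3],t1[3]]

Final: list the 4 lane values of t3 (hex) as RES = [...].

RES = [0x63, 0x41, 0x41, 0x1b]

t0 = [0x1b, 0xff, 0x41, 0x63]
t1 = [0x63, 0xff, 0x41, 0x1b]
t2 = [0x63, 0xff, 0x63, 0x41]
t3 = [0x63, 0x41, 0x41, 0x1b]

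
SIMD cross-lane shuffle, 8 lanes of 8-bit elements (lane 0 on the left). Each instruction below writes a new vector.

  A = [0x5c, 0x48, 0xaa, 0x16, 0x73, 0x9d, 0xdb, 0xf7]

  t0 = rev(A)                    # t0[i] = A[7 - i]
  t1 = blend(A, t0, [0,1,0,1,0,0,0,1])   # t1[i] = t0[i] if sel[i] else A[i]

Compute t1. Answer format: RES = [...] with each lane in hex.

RES = [ 0x5c  0xdb  0xaa  0x73  0x73  0x9d  0xdb  0x5c ]

  t0: f7 db 9d 73 16 aa 48 5c
  t1: 5c db aa 73 73 9d db 5c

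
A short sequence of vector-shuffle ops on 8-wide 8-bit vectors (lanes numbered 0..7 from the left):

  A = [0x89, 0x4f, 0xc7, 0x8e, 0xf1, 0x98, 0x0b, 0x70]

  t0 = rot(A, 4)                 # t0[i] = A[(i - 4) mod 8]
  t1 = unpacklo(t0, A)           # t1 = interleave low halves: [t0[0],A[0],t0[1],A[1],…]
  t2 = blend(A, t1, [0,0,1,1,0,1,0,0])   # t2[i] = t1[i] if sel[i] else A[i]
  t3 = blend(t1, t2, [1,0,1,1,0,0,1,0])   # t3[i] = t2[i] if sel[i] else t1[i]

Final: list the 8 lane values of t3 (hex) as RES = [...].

RES = [ 0x89  0x89  0x98  0x4f  0x0b  0xc7  0x0b  0x8e ]

t0 = [0xf1, 0x98, 0x0b, 0x70, 0x89, 0x4f, 0xc7, 0x8e]
t1 = [0xf1, 0x89, 0x98, 0x4f, 0x0b, 0xc7, 0x70, 0x8e]
t2 = [0x89, 0x4f, 0x98, 0x4f, 0xf1, 0xc7, 0x0b, 0x70]
t3 = [0x89, 0x89, 0x98, 0x4f, 0x0b, 0xc7, 0x0b, 0x8e]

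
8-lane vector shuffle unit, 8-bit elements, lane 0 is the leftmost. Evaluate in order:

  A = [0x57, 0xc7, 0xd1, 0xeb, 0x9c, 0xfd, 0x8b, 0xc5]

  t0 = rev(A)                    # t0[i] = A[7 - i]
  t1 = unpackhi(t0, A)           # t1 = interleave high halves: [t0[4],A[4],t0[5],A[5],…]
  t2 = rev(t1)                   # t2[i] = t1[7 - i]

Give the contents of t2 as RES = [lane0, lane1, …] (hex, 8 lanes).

→ t0 |c5|8b|fd|9c|eb|d1|c7|57|
→ t1 |eb|9c|d1|fd|c7|8b|57|c5|
→ t2 |c5|57|8b|c7|fd|d1|9c|eb|

RES = [0xc5, 0x57, 0x8b, 0xc7, 0xfd, 0xd1, 0x9c, 0xeb]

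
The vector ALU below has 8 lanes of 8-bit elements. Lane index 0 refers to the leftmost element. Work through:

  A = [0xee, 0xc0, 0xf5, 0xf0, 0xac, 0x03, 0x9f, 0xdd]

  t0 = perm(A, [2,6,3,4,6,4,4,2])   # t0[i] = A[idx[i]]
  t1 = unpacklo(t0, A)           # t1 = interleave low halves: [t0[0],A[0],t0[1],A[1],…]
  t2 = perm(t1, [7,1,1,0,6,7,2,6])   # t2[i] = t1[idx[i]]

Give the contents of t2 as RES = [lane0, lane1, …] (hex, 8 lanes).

→ t0 |f5|9f|f0|ac|9f|ac|ac|f5|
→ t1 |f5|ee|9f|c0|f0|f5|ac|f0|
→ t2 |f0|ee|ee|f5|ac|f0|9f|ac|

RES = [0xf0, 0xee, 0xee, 0xf5, 0xac, 0xf0, 0x9f, 0xac]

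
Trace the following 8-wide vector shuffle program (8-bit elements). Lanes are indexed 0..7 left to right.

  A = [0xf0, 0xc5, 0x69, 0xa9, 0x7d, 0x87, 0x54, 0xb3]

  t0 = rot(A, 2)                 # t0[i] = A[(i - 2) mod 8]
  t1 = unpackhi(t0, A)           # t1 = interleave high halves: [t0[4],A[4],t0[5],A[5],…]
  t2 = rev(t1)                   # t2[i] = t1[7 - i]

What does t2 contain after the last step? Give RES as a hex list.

RES = [0xb3, 0x87, 0x54, 0x7d, 0x87, 0xa9, 0x7d, 0x69]

t0 = [0x54, 0xb3, 0xf0, 0xc5, 0x69, 0xa9, 0x7d, 0x87]
t1 = [0x69, 0x7d, 0xa9, 0x87, 0x7d, 0x54, 0x87, 0xb3]
t2 = [0xb3, 0x87, 0x54, 0x7d, 0x87, 0xa9, 0x7d, 0x69]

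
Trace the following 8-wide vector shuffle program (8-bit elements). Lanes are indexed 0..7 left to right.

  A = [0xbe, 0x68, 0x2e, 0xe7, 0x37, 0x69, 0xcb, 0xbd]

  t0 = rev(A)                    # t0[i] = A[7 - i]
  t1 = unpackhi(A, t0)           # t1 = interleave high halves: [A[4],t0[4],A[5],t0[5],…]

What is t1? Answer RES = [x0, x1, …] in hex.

→ t0 |bd|cb|69|37|e7|2e|68|be|
→ t1 |37|e7|69|2e|cb|68|bd|be|

RES = [0x37, 0xe7, 0x69, 0x2e, 0xcb, 0x68, 0xbd, 0xbe]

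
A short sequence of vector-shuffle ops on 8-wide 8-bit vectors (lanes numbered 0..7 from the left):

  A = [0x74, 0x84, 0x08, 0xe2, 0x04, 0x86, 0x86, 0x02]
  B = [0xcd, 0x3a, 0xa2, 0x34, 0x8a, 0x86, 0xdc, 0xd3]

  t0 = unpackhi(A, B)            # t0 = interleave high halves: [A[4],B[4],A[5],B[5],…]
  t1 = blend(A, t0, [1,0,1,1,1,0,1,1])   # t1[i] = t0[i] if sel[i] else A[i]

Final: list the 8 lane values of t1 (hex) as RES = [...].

RES = [0x04, 0x84, 0x86, 0x86, 0x86, 0x86, 0x02, 0xd3]

→ t0 |04|8a|86|86|86|dc|02|d3|
→ t1 |04|84|86|86|86|86|02|d3|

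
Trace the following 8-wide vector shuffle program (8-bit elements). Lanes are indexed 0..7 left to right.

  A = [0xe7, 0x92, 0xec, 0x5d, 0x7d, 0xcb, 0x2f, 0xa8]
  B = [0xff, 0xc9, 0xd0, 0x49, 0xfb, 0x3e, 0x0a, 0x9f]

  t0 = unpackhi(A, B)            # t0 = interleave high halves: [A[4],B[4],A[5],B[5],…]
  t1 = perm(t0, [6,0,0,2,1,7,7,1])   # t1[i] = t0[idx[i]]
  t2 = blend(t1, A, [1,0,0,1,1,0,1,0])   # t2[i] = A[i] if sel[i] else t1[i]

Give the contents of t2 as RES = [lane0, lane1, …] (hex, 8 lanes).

RES = [ 0xe7  0x7d  0x7d  0x5d  0x7d  0x9f  0x2f  0xfb ]

  t0: 7d fb cb 3e 2f 0a a8 9f
  t1: a8 7d 7d cb fb 9f 9f fb
  t2: e7 7d 7d 5d 7d 9f 2f fb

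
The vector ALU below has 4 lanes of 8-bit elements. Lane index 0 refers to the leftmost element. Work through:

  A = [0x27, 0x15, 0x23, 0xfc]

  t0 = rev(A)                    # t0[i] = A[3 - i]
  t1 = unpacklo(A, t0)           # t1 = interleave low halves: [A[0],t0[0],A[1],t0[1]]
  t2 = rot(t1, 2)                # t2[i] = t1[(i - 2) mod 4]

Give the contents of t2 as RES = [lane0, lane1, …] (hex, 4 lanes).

RES = [ 0x15  0x23  0x27  0xfc ]

t0 = [0xfc, 0x23, 0x15, 0x27]
t1 = [0x27, 0xfc, 0x15, 0x23]
t2 = [0x15, 0x23, 0x27, 0xfc]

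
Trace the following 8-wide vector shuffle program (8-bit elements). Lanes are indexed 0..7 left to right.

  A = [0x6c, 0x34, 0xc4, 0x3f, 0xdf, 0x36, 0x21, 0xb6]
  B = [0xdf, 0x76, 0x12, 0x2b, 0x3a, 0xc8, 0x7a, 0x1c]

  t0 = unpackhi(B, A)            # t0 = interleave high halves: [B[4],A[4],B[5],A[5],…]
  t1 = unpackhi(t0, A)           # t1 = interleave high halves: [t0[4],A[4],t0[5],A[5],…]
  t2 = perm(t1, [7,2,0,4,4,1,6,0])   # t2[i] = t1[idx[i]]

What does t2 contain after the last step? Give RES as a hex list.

  t0: 3a df c8 36 7a 21 1c b6
  t1: 7a df 21 36 1c 21 b6 b6
  t2: b6 21 7a 1c 1c df b6 7a

RES = [ 0xb6  0x21  0x7a  0x1c  0x1c  0xdf  0xb6  0x7a ]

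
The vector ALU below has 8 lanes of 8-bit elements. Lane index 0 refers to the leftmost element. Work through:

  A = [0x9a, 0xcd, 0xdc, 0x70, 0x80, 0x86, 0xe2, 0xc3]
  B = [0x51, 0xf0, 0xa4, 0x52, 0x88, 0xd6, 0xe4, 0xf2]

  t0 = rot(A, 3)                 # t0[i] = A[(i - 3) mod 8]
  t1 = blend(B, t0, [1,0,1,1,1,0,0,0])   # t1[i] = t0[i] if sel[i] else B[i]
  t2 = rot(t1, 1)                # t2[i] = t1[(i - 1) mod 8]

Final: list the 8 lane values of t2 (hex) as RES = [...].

RES = [0xf2, 0x86, 0xf0, 0xc3, 0x9a, 0xcd, 0xd6, 0xe4]

t0 = [0x86, 0xe2, 0xc3, 0x9a, 0xcd, 0xdc, 0x70, 0x80]
t1 = [0x86, 0xf0, 0xc3, 0x9a, 0xcd, 0xd6, 0xe4, 0xf2]
t2 = [0xf2, 0x86, 0xf0, 0xc3, 0x9a, 0xcd, 0xd6, 0xe4]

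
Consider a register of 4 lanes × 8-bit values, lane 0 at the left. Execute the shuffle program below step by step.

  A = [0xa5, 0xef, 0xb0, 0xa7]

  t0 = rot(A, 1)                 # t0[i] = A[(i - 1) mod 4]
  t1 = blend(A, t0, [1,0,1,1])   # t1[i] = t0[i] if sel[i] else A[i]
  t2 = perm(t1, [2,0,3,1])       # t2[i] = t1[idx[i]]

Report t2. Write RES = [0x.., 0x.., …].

RES = [ 0xef  0xa7  0xb0  0xef ]

→ t0 |a7|a5|ef|b0|
→ t1 |a7|ef|ef|b0|
→ t2 |ef|a7|b0|ef|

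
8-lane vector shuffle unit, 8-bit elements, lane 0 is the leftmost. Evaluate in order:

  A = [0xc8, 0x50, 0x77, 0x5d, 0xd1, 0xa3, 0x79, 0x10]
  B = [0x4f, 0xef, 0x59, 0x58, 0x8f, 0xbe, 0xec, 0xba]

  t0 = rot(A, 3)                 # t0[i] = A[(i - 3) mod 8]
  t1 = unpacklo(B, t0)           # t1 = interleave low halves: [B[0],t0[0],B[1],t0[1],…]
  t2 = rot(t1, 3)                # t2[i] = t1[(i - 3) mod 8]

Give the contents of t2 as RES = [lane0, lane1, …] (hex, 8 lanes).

→ t0 |a3|79|10|c8|50|77|5d|d1|
→ t1 |4f|a3|ef|79|59|10|58|c8|
→ t2 |10|58|c8|4f|a3|ef|79|59|

RES = [0x10, 0x58, 0xc8, 0x4f, 0xa3, 0xef, 0x79, 0x59]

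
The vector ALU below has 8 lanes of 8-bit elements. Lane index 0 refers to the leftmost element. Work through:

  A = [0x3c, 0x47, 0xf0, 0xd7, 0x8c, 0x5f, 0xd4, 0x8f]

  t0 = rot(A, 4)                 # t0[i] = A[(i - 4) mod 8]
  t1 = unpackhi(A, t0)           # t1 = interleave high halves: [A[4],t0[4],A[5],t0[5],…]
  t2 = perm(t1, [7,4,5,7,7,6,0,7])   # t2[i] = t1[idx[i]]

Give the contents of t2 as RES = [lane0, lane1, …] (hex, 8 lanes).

  t0: 8c 5f d4 8f 3c 47 f0 d7
  t1: 8c 3c 5f 47 d4 f0 8f d7
  t2: d7 d4 f0 d7 d7 8f 8c d7

RES = [0xd7, 0xd4, 0xf0, 0xd7, 0xd7, 0x8f, 0x8c, 0xd7]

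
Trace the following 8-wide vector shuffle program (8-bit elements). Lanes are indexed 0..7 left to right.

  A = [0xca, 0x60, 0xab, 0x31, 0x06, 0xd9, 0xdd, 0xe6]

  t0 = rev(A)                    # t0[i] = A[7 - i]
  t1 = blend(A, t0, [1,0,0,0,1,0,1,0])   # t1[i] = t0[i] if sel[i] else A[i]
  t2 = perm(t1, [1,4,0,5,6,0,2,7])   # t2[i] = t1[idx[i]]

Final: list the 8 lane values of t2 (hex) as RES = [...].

t0 = [0xe6, 0xdd, 0xd9, 0x06, 0x31, 0xab, 0x60, 0xca]
t1 = [0xe6, 0x60, 0xab, 0x31, 0x31, 0xd9, 0x60, 0xe6]
t2 = [0x60, 0x31, 0xe6, 0xd9, 0x60, 0xe6, 0xab, 0xe6]

RES = [0x60, 0x31, 0xe6, 0xd9, 0x60, 0xe6, 0xab, 0xe6]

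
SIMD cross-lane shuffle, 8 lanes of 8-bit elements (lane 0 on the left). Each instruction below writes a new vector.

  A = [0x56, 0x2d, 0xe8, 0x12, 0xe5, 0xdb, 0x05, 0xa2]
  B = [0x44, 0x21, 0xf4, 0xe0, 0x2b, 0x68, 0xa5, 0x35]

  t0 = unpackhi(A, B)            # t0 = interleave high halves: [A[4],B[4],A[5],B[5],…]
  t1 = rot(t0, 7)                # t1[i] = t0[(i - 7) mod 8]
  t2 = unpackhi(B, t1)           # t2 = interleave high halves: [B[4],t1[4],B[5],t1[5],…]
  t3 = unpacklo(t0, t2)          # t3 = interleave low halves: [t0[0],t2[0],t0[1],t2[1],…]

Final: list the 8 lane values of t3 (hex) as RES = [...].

RES = [0xe5, 0x2b, 0x2b, 0xa5, 0xdb, 0x68, 0x68, 0xa2]

  t0: e5 2b db 68 05 a5 a2 35
  t1: 2b db 68 05 a5 a2 35 e5
  t2: 2b a5 68 a2 a5 35 35 e5
  t3: e5 2b 2b a5 db 68 68 a2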